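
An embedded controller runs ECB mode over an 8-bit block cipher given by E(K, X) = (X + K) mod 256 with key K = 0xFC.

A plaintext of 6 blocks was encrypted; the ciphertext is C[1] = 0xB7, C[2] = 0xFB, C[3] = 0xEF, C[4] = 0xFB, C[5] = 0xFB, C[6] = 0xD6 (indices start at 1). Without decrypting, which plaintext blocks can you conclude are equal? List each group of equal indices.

P[2] = P[4] = P[5]

ECB encrypts each block independently with the same key, so equal ciphertext blocks imply equal plaintext blocks.
C[2] = C[4] = C[5] = 0xFB, so P[2] = P[4] = P[5].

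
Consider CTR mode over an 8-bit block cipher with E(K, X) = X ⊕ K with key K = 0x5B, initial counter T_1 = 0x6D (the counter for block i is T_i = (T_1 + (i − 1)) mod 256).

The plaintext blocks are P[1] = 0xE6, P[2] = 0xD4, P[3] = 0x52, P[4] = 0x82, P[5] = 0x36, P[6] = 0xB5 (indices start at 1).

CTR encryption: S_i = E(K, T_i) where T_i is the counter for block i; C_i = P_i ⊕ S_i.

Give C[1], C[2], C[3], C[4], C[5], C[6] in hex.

C[1]: T = 0x6D, S = E(K, T) = 0x36; 0xE6 ⊕ 0x36 = 0xD0.
C[2]: T = 0x6E, S = E(K, T) = 0x35; 0xD4 ⊕ 0x35 = 0xE1.
C[3]: T = 0x6F, S = E(K, T) = 0x34; 0x52 ⊕ 0x34 = 0x66.
C[4]: T = 0x70, S = E(K, T) = 0x2B; 0x82 ⊕ 0x2B = 0xA9.
C[5]: T = 0x71, S = E(K, T) = 0x2A; 0x36 ⊕ 0x2A = 0x1C.
C[6]: T = 0x72, S = E(K, T) = 0x29; 0xB5 ⊕ 0x29 = 0x9C.

C[1] = 0xD0, C[2] = 0xE1, C[3] = 0x66, C[4] = 0xA9, C[5] = 0x1C, C[6] = 0x9C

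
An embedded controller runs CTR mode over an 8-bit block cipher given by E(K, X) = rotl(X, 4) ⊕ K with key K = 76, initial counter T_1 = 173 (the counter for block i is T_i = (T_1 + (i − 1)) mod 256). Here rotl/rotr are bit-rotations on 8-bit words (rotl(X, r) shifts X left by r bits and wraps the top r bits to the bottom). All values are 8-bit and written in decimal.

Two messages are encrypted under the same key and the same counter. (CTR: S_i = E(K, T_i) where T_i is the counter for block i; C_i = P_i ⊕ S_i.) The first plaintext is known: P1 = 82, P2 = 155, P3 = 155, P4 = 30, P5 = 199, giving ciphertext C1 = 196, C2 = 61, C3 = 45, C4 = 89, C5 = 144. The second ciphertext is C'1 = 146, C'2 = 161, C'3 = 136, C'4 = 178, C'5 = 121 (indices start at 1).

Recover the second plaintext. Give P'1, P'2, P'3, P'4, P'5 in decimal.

In CTR with a reused counter, both messages share the same keystream S_i, so C_i ⊕ C'_i = P_i ⊕ P'_i and thus P'_i = P_i ⊕ C_i ⊕ C'_i.
P'1: 82 ⊕ 196 ⊕ 146 = 4.
P'2: 155 ⊕ 61 ⊕ 161 = 7.
P'3: 155 ⊕ 45 ⊕ 136 = 62.
P'4: 30 ⊕ 89 ⊕ 178 = 245.
P'5: 199 ⊕ 144 ⊕ 121 = 46.

P'1 = 4, P'2 = 7, P'3 = 62, P'4 = 245, P'5 = 46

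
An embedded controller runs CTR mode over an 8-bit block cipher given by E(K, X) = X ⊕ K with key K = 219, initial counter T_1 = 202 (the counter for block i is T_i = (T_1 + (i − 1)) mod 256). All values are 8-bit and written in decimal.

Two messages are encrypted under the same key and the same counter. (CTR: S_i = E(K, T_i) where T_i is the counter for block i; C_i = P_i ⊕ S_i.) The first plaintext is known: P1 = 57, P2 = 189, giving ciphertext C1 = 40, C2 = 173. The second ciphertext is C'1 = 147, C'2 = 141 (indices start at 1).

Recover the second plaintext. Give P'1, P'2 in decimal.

In CTR with a reused counter, both messages share the same keystream S_i, so C_i ⊕ C'_i = P_i ⊕ P'_i and thus P'_i = P_i ⊕ C_i ⊕ C'_i.
P'1: 57 ⊕ 40 ⊕ 147 = 130.
P'2: 189 ⊕ 173 ⊕ 141 = 157.

P'1 = 130, P'2 = 157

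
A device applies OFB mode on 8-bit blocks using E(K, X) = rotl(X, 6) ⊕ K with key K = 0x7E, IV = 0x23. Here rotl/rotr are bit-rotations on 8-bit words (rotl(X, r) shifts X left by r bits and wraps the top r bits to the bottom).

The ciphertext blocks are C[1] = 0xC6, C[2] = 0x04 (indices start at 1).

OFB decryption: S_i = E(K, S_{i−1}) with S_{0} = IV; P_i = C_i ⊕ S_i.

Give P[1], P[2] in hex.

P[1]: S = E(K, 0x23) = 0xB6; 0xC6 ⊕ 0xB6 = 0x70.
P[2]: S = E(K, 0xB6) = 0xD3; 0x04 ⊕ 0xD3 = 0xD7.

P[1] = 0x70, P[2] = 0xD7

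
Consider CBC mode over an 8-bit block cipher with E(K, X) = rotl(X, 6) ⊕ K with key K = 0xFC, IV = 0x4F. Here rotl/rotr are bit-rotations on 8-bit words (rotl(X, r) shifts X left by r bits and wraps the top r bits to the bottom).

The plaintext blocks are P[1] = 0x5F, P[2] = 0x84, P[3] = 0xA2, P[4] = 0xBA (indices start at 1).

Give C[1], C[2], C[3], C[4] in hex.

CBC encryption: C_i = E(K, P_i ⊕ C_{i−1}), with C_{0} = IV.
C[1]: P[1] ⊕ 0x4F = 0x10; E(K, 0x10) = 0xF8.
C[2]: P[2] ⊕ 0xF8 = 0x7C; E(K, 0x7C) = 0xE3.
C[3]: P[3] ⊕ 0xE3 = 0x41; E(K, 0x41) = 0xAC.
C[4]: P[4] ⊕ 0xAC = 0x16; E(K, 0x16) = 0x79.

C[1] = 0xF8, C[2] = 0xE3, C[3] = 0xAC, C[4] = 0x79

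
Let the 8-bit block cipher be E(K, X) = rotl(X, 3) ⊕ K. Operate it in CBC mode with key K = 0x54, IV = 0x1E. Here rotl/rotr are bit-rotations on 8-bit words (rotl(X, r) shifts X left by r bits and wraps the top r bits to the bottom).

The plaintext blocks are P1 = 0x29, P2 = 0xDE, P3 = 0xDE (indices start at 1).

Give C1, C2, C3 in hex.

CBC encryption: C_i = E(K, P_i ⊕ C_{i−1}), with C_{0} = IV.
C1: P1 ⊕ 0x1E = 0x37; E(K, 0x37) = 0xED.
C2: P2 ⊕ 0xED = 0x33; E(K, 0x33) = 0xCD.
C3: P3 ⊕ 0xCD = 0x13; E(K, 0x13) = 0xCC.

C1 = 0xED, C2 = 0xCD, C3 = 0xCC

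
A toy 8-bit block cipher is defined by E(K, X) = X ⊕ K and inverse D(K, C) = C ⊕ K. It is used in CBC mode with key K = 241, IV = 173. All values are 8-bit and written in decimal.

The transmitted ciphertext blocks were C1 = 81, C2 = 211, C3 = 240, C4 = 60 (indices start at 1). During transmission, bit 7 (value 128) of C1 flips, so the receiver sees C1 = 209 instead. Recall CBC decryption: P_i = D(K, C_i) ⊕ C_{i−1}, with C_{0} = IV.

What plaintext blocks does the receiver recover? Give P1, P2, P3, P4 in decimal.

P1 = 141, P2 = 243, P3 = 210, P4 = 61

Only C1 changed, to 209. In CBC, a change in C_i garbles P_i and flips the same bit in P_{i+1}. Decrypting the received ciphertext:
P1: D(K, 209) = 32; 32 ⊕ 173 = 141.
P2: D(K, 211) = 34; 34 ⊕ 209 = 243.
P3: D(K, 240) = 1; 1 ⊕ 211 = 210.
P4: D(K, 60) = 205; 205 ⊕ 240 = 61.
Blocks that differ from the original plaintext: P1, P2.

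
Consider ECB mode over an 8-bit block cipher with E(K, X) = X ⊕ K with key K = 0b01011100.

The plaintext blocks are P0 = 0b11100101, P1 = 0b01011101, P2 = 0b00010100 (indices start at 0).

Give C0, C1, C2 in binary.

C0 = 0b10111001, C1 = 0b00000001, C2 = 0b01001000

ECB encryption: C_i = E(K, P_i).
C0: E(K, 0b11100101) = 0b10111001.
C1: E(K, 0b01011101) = 0b00000001.
C2: E(K, 0b00010100) = 0b01001000.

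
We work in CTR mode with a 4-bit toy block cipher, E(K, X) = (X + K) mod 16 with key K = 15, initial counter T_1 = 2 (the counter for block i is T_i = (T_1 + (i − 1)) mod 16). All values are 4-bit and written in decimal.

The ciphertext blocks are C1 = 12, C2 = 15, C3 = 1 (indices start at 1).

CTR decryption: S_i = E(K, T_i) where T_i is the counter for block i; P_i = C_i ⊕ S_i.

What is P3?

P3 = 2

P3: T = 4, S = E(K, T) = 3; 1 ⊕ 3 = 2.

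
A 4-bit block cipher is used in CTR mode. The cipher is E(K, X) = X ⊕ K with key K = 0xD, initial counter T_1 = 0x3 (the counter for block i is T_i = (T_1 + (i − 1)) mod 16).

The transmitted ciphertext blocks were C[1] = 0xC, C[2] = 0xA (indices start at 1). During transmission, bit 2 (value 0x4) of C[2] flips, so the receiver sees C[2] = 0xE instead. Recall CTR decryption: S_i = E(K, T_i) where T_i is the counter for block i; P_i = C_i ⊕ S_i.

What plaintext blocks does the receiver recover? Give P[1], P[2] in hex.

P[1] = 0x2, P[2] = 0x7

Only C[2] changed, to 0xE. In CTR, a change in C_i flips the same bit in P_i only; the keystream is unaffected. Decrypting the received ciphertext:
P[1]: T = 0x3, S = E(K, T) = 0xE; 0xC ⊕ 0xE = 0x2.
P[2]: T = 0x4, S = E(K, T) = 0x9; 0xE ⊕ 0x9 = 0x7.
Blocks that differ from the original plaintext: P[2].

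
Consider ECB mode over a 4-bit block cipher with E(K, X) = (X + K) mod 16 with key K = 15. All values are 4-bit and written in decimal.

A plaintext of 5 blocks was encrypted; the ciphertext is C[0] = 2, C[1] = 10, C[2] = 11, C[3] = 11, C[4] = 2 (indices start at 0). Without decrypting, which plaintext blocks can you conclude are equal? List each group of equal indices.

P[0] = P[4]; P[2] = P[3]

ECB encrypts each block independently with the same key, so equal ciphertext blocks imply equal plaintext blocks.
C[0] = C[4] = 2, so P[0] = P[4].
C[2] = C[3] = 11, so P[2] = P[3].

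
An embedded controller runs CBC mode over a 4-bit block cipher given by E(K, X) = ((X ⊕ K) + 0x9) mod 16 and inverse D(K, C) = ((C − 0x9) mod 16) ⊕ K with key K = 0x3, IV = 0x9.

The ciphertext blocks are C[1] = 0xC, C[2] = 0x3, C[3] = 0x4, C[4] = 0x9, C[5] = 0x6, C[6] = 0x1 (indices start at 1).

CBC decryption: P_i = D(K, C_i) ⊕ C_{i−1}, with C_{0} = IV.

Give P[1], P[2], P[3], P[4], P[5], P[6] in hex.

P[1] = 0x9, P[2] = 0x5, P[3] = 0xB, P[4] = 0x7, P[5] = 0x7, P[6] = 0xD

P[1]: D(K, 0xC) = 0x0; 0x0 ⊕ 0x9 = 0x9.
P[2]: D(K, 0x3) = 0x9; 0x9 ⊕ 0xC = 0x5.
P[3]: D(K, 0x4) = 0x8; 0x8 ⊕ 0x3 = 0xB.
P[4]: D(K, 0x9) = 0x3; 0x3 ⊕ 0x4 = 0x7.
P[5]: D(K, 0x6) = 0xE; 0xE ⊕ 0x9 = 0x7.
P[6]: D(K, 0x1) = 0xB; 0xB ⊕ 0x6 = 0xD.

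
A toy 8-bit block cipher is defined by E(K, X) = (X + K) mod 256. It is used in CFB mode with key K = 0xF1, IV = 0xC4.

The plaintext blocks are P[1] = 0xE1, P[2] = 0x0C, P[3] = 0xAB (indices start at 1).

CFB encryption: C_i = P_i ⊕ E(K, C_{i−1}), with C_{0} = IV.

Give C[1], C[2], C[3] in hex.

C[1]: E(K, 0xC4) = 0xB5; 0xE1 ⊕ 0xB5 = 0x54.
C[2]: E(K, 0x54) = 0x45; 0x0C ⊕ 0x45 = 0x49.
C[3]: E(K, 0x49) = 0x3A; 0xAB ⊕ 0x3A = 0x91.

C[1] = 0x54, C[2] = 0x49, C[3] = 0x91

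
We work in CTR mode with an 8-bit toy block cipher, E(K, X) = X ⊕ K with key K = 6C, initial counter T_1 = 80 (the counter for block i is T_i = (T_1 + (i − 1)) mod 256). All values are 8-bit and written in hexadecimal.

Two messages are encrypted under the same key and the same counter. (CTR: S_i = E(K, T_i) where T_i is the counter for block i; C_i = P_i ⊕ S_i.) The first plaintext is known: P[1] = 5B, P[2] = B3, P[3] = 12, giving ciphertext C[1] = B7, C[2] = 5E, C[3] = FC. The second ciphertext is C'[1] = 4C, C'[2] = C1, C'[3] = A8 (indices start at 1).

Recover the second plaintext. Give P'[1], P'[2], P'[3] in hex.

P'[1] = A0, P'[2] = 2C, P'[3] = 46

In CTR with a reused counter, both messages share the same keystream S_i, so C_i ⊕ C'_i = P_i ⊕ P'_i and thus P'_i = P_i ⊕ C_i ⊕ C'_i.
P'[1]: 5B ⊕ B7 ⊕ 4C = A0.
P'[2]: B3 ⊕ 5E ⊕ C1 = 2C.
P'[3]: 12 ⊕ FC ⊕ A8 = 46.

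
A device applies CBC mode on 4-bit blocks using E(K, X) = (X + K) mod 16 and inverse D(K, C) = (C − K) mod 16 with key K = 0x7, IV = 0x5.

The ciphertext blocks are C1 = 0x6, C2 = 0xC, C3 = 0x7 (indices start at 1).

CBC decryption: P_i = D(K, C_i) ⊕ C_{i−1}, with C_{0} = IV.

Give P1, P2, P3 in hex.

P1: D(K, 0x6) = 0xF; 0xF ⊕ 0x5 = 0xA.
P2: D(K, 0xC) = 0x5; 0x5 ⊕ 0x6 = 0x3.
P3: D(K, 0x7) = 0x0; 0x0 ⊕ 0xC = 0xC.

P1 = 0xA, P2 = 0x3, P3 = 0xC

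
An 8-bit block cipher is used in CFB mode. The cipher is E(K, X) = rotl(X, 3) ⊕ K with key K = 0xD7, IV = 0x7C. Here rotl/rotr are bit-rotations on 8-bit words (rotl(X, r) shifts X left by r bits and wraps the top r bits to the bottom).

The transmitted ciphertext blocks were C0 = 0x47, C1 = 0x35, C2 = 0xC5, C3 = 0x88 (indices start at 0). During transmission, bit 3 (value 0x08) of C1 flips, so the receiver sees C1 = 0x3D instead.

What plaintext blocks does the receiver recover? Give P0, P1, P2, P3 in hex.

P0 = 0x73, P1 = 0xD0, P2 = 0xFB, P3 = 0x71

CFB decryption: P_i = C_i ⊕ E(K, C_{i−1}), with C_{−1} = IV.
Only C1 changed, to 0x3D. In CFB, a change in C_i flips the same bit in P_i and garbles P_{i+1}. Decrypting the received ciphertext:
P0: E(K, 0x7C) = 0x34; 0x47 ⊕ 0x34 = 0x73.
P1: E(K, 0x47) = 0xED; 0x3D ⊕ 0xED = 0xD0.
P2: E(K, 0x3D) = 0x3E; 0xC5 ⊕ 0x3E = 0xFB.
P3: E(K, 0xC5) = 0xF9; 0x88 ⊕ 0xF9 = 0x71.
Blocks that differ from the original plaintext: P1, P2.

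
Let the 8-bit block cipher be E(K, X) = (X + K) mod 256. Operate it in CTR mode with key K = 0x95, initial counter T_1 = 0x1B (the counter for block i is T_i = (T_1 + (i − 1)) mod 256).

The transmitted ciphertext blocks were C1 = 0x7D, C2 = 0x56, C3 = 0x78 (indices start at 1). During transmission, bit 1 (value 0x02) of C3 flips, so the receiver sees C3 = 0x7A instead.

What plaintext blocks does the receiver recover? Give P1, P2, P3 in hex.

P1 = 0xCD, P2 = 0xE7, P3 = 0xC8

CTR decryption: S_i = E(K, T_i) where T_i is the counter for block i; P_i = C_i ⊕ S_i.
Only C3 changed, to 0x7A. In CTR, a change in C_i flips the same bit in P_i only; the keystream is unaffected. Decrypting the received ciphertext:
P1: T = 0x1B, S = E(K, T) = 0xB0; 0x7D ⊕ 0xB0 = 0xCD.
P2: T = 0x1C, S = E(K, T) = 0xB1; 0x56 ⊕ 0xB1 = 0xE7.
P3: T = 0x1D, S = E(K, T) = 0xB2; 0x7A ⊕ 0xB2 = 0xC8.
Blocks that differ from the original plaintext: P3.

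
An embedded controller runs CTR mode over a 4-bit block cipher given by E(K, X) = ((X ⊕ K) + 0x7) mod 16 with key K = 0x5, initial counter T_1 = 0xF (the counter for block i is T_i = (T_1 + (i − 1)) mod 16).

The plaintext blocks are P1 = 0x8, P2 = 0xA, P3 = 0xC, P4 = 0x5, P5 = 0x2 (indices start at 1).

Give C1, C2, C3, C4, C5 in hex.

C1 = 0x9, C2 = 0x6, C3 = 0x7, C4 = 0xB, C5 = 0xF

CTR encryption: S_i = E(K, T_i) where T_i is the counter for block i; C_i = P_i ⊕ S_i.
C1: T = 0xF, S = E(K, T) = 0x1; 0x8 ⊕ 0x1 = 0x9.
C2: T = 0x0, S = E(K, T) = 0xC; 0xA ⊕ 0xC = 0x6.
C3: T = 0x1, S = E(K, T) = 0xB; 0xC ⊕ 0xB = 0x7.
C4: T = 0x2, S = E(K, T) = 0xE; 0x5 ⊕ 0xE = 0xB.
C5: T = 0x3, S = E(K, T) = 0xD; 0x2 ⊕ 0xD = 0xF.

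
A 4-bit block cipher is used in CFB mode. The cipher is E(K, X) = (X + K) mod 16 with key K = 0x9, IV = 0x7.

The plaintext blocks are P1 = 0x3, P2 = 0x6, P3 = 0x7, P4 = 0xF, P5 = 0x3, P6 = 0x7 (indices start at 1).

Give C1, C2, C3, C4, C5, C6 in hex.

C1 = 0x3, C2 = 0xA, C3 = 0x4, C4 = 0x2, C5 = 0x8, C6 = 0x6

CFB encryption: C_i = P_i ⊕ E(K, C_{i−1}), with C_{0} = IV.
C1: E(K, 0x7) = 0x0; 0x3 ⊕ 0x0 = 0x3.
C2: E(K, 0x3) = 0xC; 0x6 ⊕ 0xC = 0xA.
C3: E(K, 0xA) = 0x3; 0x7 ⊕ 0x3 = 0x4.
C4: E(K, 0x4) = 0xD; 0xF ⊕ 0xD = 0x2.
C5: E(K, 0x2) = 0xB; 0x3 ⊕ 0xB = 0x8.
C6: E(K, 0x8) = 0x1; 0x7 ⊕ 0x1 = 0x6.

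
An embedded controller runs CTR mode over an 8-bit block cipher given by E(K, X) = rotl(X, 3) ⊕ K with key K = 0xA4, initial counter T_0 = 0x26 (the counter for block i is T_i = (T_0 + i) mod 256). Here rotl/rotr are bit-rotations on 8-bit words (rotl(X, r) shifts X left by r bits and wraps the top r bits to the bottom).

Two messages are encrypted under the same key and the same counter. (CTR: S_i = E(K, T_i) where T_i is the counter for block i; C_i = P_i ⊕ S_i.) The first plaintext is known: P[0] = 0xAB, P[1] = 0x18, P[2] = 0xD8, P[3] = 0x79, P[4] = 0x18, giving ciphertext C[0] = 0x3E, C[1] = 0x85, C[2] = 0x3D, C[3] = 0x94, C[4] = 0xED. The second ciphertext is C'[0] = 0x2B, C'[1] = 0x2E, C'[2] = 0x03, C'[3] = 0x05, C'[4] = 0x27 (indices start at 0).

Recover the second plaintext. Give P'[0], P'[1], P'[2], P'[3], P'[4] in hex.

In CTR with a reused counter, both messages share the same keystream S_i, so C_i ⊕ C'_i = P_i ⊕ P'_i and thus P'_i = P_i ⊕ C_i ⊕ C'_i.
P'[0]: 0xAB ⊕ 0x3E ⊕ 0x2B = 0xBE.
P'[1]: 0x18 ⊕ 0x85 ⊕ 0x2E = 0xB3.
P'[2]: 0xD8 ⊕ 0x3D ⊕ 0x03 = 0xE6.
P'[3]: 0x79 ⊕ 0x94 ⊕ 0x05 = 0xE8.
P'[4]: 0x18 ⊕ 0xED ⊕ 0x27 = 0xD2.

P'[0] = 0xBE, P'[1] = 0xB3, P'[2] = 0xE6, P'[3] = 0xE8, P'[4] = 0xD2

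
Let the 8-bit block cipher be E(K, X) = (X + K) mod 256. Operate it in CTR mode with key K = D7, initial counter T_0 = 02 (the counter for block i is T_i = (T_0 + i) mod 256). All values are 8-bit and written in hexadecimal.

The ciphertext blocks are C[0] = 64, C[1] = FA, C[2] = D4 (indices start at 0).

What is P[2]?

CTR decryption: S_i = E(K, T_i) where T_i is the counter for block i; P_i = C_i ⊕ S_i.
P[2]: T = 04, S = E(K, T) = DB; D4 ⊕ DB = 0F.

P[2] = 0F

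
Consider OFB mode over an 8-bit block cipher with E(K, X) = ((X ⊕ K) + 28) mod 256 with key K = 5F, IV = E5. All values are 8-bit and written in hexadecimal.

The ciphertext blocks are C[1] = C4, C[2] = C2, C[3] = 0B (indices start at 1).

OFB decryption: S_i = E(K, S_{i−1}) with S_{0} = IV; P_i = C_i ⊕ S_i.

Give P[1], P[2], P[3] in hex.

P[1] = 26, P[2] = 27, P[3] = E9

P[1]: S = E(K, E5) = E2; C4 ⊕ E2 = 26.
P[2]: S = E(K, E2) = E5; C2 ⊕ E5 = 27.
P[3]: S = E(K, E5) = E2; 0B ⊕ E2 = E9.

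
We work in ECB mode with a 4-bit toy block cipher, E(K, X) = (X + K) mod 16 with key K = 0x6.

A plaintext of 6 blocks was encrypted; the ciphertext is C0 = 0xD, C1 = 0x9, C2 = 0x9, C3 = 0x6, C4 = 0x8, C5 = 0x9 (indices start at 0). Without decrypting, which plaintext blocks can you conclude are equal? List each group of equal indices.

P1 = P2 = P5

ECB encrypts each block independently with the same key, so equal ciphertext blocks imply equal plaintext blocks.
C1 = C2 = C5 = 0x9, so P1 = P2 = P5.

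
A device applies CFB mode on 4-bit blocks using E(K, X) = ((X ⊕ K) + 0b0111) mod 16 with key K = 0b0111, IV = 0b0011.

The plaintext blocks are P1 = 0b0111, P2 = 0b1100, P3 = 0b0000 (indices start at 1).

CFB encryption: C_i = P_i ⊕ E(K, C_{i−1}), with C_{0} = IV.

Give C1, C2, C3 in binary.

C1: E(K, 0b0011) = 0b1011; 0b0111 ⊕ 0b1011 = 0b1100.
C2: E(K, 0b1100) = 0b0010; 0b1100 ⊕ 0b0010 = 0b1110.
C3: E(K, 0b1110) = 0b0000; 0b0000 ⊕ 0b0000 = 0b0000.

C1 = 0b1100, C2 = 0b1110, C3 = 0b0000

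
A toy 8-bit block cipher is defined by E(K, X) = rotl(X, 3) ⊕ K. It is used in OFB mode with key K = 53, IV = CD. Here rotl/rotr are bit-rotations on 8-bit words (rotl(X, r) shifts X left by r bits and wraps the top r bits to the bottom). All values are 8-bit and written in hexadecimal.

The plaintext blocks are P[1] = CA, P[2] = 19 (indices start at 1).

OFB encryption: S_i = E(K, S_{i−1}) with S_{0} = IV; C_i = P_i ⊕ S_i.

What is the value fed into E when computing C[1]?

CD

C[1]: S = E(K, CD) = 3D; CA ⊕ 3D = F7.
So the input to E for block [1] is CD.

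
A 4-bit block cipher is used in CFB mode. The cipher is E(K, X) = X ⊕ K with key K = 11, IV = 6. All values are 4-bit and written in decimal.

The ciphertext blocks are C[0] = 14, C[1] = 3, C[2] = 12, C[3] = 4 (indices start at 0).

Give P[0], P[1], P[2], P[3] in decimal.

CFB decryption: P_i = C_i ⊕ E(K, C_{i−1}), with C_{−1} = IV.
P[0]: E(K, 6) = 13; 14 ⊕ 13 = 3.
P[1]: E(K, 14) = 5; 3 ⊕ 5 = 6.
P[2]: E(K, 3) = 8; 12 ⊕ 8 = 4.
P[3]: E(K, 12) = 7; 4 ⊕ 7 = 3.

P[0] = 3, P[1] = 6, P[2] = 4, P[3] = 3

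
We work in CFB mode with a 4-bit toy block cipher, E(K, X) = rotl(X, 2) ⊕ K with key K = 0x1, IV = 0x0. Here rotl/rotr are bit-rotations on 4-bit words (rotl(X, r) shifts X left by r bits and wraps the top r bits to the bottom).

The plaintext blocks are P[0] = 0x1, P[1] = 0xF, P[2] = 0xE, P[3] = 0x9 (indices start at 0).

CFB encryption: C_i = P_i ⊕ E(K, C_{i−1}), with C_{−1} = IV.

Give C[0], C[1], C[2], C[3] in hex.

C[0]: E(K, 0x0) = 0x1; 0x1 ⊕ 0x1 = 0x0.
C[1]: E(K, 0x0) = 0x1; 0xF ⊕ 0x1 = 0xE.
C[2]: E(K, 0xE) = 0xA; 0xE ⊕ 0xA = 0x4.
C[3]: E(K, 0x4) = 0x0; 0x9 ⊕ 0x0 = 0x9.

C[0] = 0x0, C[1] = 0xE, C[2] = 0x4, C[3] = 0x9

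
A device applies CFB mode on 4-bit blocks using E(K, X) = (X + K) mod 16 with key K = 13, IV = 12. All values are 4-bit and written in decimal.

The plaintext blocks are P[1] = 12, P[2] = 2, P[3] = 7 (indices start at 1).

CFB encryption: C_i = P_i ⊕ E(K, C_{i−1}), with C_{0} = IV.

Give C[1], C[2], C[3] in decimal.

C[1]: E(K, 12) = 9; 12 ⊕ 9 = 5.
C[2]: E(K, 5) = 2; 2 ⊕ 2 = 0.
C[3]: E(K, 0) = 13; 7 ⊕ 13 = 10.

C[1] = 5, C[2] = 0, C[3] = 10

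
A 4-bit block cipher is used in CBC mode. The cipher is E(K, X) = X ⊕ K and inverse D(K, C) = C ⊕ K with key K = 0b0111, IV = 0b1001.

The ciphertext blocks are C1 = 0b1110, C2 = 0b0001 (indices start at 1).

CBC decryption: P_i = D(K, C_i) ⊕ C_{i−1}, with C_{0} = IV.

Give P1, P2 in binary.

P1: D(K, 0b1110) = 0b1001; 0b1001 ⊕ 0b1001 = 0b0000.
P2: D(K, 0b0001) = 0b0110; 0b0110 ⊕ 0b1110 = 0b1000.

P1 = 0b0000, P2 = 0b1000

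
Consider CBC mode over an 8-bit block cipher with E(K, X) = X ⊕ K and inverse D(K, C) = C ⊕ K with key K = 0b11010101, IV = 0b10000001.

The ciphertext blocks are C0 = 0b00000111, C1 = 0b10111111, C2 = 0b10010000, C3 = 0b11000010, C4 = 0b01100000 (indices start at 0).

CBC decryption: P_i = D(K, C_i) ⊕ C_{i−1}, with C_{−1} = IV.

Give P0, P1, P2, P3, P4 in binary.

P0 = 0b01010011, P1 = 0b01101101, P2 = 0b11111010, P3 = 0b10000111, P4 = 0b01110111

P0: D(K, 0b00000111) = 0b11010010; 0b11010010 ⊕ 0b10000001 = 0b01010011.
P1: D(K, 0b10111111) = 0b01101010; 0b01101010 ⊕ 0b00000111 = 0b01101101.
P2: D(K, 0b10010000) = 0b01000101; 0b01000101 ⊕ 0b10111111 = 0b11111010.
P3: D(K, 0b11000010) = 0b00010111; 0b00010111 ⊕ 0b10010000 = 0b10000111.
P4: D(K, 0b01100000) = 0b10110101; 0b10110101 ⊕ 0b11000010 = 0b01110111.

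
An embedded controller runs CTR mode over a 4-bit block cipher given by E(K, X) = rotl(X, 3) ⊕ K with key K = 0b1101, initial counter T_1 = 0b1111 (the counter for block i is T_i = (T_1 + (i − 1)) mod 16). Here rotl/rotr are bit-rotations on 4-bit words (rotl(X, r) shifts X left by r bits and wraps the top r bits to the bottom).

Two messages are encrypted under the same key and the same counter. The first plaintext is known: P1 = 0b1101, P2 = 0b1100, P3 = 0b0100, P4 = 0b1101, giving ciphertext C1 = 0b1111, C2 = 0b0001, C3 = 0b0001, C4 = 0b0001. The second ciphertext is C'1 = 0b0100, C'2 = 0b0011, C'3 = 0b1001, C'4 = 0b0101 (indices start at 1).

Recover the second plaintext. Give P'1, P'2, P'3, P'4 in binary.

P'1 = 0b0110, P'2 = 0b1110, P'3 = 0b1100, P'4 = 0b1001

In CTR with a reused counter, both messages share the same keystream S_i, so C_i ⊕ C'_i = P_i ⊕ P'_i and thus P'_i = P_i ⊕ C_i ⊕ C'_i.
P'1: 0b1101 ⊕ 0b1111 ⊕ 0b0100 = 0b0110.
P'2: 0b1100 ⊕ 0b0001 ⊕ 0b0011 = 0b1110.
P'3: 0b0100 ⊕ 0b0001 ⊕ 0b1001 = 0b1100.
P'4: 0b1101 ⊕ 0b0001 ⊕ 0b0101 = 0b1001.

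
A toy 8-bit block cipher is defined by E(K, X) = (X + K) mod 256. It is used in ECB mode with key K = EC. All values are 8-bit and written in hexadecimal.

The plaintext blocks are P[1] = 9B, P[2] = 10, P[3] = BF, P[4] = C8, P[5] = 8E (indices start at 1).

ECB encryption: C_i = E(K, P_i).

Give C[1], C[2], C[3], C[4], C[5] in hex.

C[1] = 87, C[2] = FC, C[3] = AB, C[4] = B4, C[5] = 7A

C[1]: E(K, 9B) = 87.
C[2]: E(K, 10) = FC.
C[3]: E(K, BF) = AB.
C[4]: E(K, C8) = B4.
C[5]: E(K, 8E) = 7A.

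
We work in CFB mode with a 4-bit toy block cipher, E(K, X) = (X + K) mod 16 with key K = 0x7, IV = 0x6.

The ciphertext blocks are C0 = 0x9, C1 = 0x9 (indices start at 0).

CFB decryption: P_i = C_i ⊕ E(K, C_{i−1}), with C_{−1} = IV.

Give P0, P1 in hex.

P0 = 0x4, P1 = 0x9

P0: E(K, 0x6) = 0xD; 0x9 ⊕ 0xD = 0x4.
P1: E(K, 0x9) = 0x0; 0x9 ⊕ 0x0 = 0x9.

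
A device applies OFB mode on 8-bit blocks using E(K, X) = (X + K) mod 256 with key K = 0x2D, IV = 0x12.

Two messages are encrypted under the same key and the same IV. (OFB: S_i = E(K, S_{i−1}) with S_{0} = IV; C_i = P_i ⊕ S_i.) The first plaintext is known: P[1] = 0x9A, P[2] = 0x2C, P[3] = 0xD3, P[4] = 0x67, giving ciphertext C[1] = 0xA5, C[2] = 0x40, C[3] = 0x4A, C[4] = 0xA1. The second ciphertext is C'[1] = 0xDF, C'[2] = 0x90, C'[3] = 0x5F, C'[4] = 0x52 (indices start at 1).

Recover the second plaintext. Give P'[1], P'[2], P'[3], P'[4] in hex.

P'[1] = 0xE0, P'[2] = 0xFC, P'[3] = 0xC6, P'[4] = 0x94

In OFB with a reused IV, both messages share the same keystream S_i, so C_i ⊕ C'_i = P_i ⊕ P'_i and thus P'_i = P_i ⊕ C_i ⊕ C'_i.
P'[1]: 0x9A ⊕ 0xA5 ⊕ 0xDF = 0xE0.
P'[2]: 0x2C ⊕ 0x40 ⊕ 0x90 = 0xFC.
P'[3]: 0xD3 ⊕ 0x4A ⊕ 0x5F = 0xC6.
P'[4]: 0x67 ⊕ 0xA1 ⊕ 0x52 = 0x94.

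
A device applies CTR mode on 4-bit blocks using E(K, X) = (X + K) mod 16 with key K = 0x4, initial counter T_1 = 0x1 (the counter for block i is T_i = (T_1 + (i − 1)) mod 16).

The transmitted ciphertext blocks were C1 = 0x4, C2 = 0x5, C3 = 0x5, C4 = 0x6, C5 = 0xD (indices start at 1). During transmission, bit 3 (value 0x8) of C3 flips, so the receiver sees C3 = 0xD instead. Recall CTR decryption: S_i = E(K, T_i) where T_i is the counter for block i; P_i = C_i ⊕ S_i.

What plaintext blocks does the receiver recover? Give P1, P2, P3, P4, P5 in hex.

Only C3 changed, to 0xD. In CTR, a change in C_i flips the same bit in P_i only; the keystream is unaffected. Decrypting the received ciphertext:
P1: T = 0x1, S = E(K, T) = 0x5; 0x4 ⊕ 0x5 = 0x1.
P2: T = 0x2, S = E(K, T) = 0x6; 0x5 ⊕ 0x6 = 0x3.
P3: T = 0x3, S = E(K, T) = 0x7; 0xD ⊕ 0x7 = 0xA.
P4: T = 0x4, S = E(K, T) = 0x8; 0x6 ⊕ 0x8 = 0xE.
P5: T = 0x5, S = E(K, T) = 0x9; 0xD ⊕ 0x9 = 0x4.
Blocks that differ from the original plaintext: P3.

P1 = 0x1, P2 = 0x3, P3 = 0xA, P4 = 0xE, P5 = 0x4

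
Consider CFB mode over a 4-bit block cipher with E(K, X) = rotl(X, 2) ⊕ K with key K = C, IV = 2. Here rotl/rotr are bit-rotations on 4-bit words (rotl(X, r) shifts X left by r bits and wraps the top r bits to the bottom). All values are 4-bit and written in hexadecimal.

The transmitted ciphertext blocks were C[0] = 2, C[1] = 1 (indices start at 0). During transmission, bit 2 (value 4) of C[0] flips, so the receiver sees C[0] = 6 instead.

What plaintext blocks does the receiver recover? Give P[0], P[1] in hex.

CFB decryption: P_i = C_i ⊕ E(K, C_{i−1}), with C_{−1} = IV.
Only C[0] changed, to 6. In CFB, a change in C_i flips the same bit in P_i and garbles P_{i+1}. Decrypting the received ciphertext:
P[0]: E(K, 2) = 4; 6 ⊕ 4 = 2.
P[1]: E(K, 6) = 5; 1 ⊕ 5 = 4.
Blocks that differ from the original plaintext: P[0], P[1].

P[0] = 2, P[1] = 4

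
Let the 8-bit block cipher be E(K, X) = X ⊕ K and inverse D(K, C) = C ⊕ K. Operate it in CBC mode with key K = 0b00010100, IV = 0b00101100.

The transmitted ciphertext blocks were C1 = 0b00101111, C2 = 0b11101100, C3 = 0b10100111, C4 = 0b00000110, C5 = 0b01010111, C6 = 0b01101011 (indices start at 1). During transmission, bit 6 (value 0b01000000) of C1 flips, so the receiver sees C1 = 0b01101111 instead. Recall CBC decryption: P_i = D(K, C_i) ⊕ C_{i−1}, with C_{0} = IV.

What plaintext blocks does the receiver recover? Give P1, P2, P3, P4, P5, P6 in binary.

P1 = 0b01010111, P2 = 0b10010111, P3 = 0b01011111, P4 = 0b10110101, P5 = 0b01000101, P6 = 0b00101000

Only C1 changed, to 0b01101111. In CBC, a change in C_i garbles P_i and flips the same bit in P_{i+1}. Decrypting the received ciphertext:
P1: D(K, 0b01101111) = 0b01111011; 0b01111011 ⊕ 0b00101100 = 0b01010111.
P2: D(K, 0b11101100) = 0b11111000; 0b11111000 ⊕ 0b01101111 = 0b10010111.
P3: D(K, 0b10100111) = 0b10110011; 0b10110011 ⊕ 0b11101100 = 0b01011111.
P4: D(K, 0b00000110) = 0b00010010; 0b00010010 ⊕ 0b10100111 = 0b10110101.
P5: D(K, 0b01010111) = 0b01000011; 0b01000011 ⊕ 0b00000110 = 0b01000101.
P6: D(K, 0b01101011) = 0b01111111; 0b01111111 ⊕ 0b01010111 = 0b00101000.
Blocks that differ from the original plaintext: P1, P2.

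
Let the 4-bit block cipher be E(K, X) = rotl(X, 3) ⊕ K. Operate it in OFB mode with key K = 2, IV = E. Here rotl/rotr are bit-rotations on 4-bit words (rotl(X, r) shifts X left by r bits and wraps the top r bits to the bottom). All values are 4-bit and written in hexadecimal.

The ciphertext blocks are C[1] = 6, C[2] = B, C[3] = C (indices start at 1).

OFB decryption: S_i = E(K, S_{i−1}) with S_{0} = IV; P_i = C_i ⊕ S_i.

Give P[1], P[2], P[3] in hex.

P[1]: S = E(K, E) = 5; 6 ⊕ 5 = 3.
P[2]: S = E(K, 5) = 8; B ⊕ 8 = 3.
P[3]: S = E(K, 8) = 6; C ⊕ 6 = A.

P[1] = 3, P[2] = 3, P[3] = A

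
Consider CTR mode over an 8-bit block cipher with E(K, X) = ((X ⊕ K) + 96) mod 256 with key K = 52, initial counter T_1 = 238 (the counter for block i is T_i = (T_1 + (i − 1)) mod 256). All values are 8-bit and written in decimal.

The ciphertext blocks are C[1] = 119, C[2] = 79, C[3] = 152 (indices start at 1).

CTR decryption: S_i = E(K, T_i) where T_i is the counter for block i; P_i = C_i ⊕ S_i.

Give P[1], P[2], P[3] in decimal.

P[1] = 77, P[2] = 116, P[3] = 188

P[1]: T = 238, S = E(K, T) = 58; 119 ⊕ 58 = 77.
P[2]: T = 239, S = E(K, T) = 59; 79 ⊕ 59 = 116.
P[3]: T = 240, S = E(K, T) = 36; 152 ⊕ 36 = 188.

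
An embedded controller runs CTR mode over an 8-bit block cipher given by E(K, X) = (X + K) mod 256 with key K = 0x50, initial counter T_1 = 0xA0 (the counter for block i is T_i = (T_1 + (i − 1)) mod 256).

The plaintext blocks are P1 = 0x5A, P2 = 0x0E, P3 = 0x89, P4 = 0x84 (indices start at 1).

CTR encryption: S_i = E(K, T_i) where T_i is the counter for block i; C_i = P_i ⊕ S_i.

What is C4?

C4 = 0x77

C1: T = 0xA0, S = E(K, T) = 0xF0; 0x5A ⊕ 0xF0 = 0xAA.
C2: T = 0xA1, S = E(K, T) = 0xF1; 0x0E ⊕ 0xF1 = 0xFF.
C3: T = 0xA2, S = E(K, T) = 0xF2; 0x89 ⊕ 0xF2 = 0x7B.
C4: T = 0xA3, S = E(K, T) = 0xF3; 0x84 ⊕ 0xF3 = 0x77.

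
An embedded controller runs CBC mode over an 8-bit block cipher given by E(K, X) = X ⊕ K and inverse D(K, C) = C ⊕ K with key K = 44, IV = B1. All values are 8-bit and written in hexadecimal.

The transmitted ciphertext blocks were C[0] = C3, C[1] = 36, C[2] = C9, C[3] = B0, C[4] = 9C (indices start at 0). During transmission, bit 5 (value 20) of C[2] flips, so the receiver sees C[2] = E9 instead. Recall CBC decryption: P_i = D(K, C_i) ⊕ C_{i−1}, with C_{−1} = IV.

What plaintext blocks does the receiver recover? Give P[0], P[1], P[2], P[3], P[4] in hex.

P[0] = 36, P[1] = B1, P[2] = 9B, P[3] = 1D, P[4] = 68

Only C[2] changed, to E9. In CBC, a change in C_i garbles P_i and flips the same bit in P_{i+1}. Decrypting the received ciphertext:
P[0]: D(K, C3) = 87; 87 ⊕ B1 = 36.
P[1]: D(K, 36) = 72; 72 ⊕ C3 = B1.
P[2]: D(K, E9) = AD; AD ⊕ 36 = 9B.
P[3]: D(K, B0) = F4; F4 ⊕ E9 = 1D.
P[4]: D(K, 9C) = D8; D8 ⊕ B0 = 68.
Blocks that differ from the original plaintext: P[2], P[3].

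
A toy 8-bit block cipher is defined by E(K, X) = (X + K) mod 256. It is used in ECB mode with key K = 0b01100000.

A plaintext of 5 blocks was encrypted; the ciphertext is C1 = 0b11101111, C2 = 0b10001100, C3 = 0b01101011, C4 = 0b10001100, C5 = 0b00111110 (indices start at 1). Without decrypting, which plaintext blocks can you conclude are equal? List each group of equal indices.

P2 = P4

ECB encrypts each block independently with the same key, so equal ciphertext blocks imply equal plaintext blocks.
C2 = C4 = 0b10001100, so P2 = P4.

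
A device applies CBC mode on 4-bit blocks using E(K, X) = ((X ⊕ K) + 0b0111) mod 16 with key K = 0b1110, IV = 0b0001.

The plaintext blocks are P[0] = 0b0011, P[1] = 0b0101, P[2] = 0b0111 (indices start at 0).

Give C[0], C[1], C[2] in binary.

CBC encryption: C_i = E(K, P_i ⊕ C_{i−1}), with C_{−1} = IV.
C[0]: P[0] ⊕ 0b0001 = 0b0010; E(K, 0b0010) = 0b0011.
C[1]: P[1] ⊕ 0b0011 = 0b0110; E(K, 0b0110) = 0b1111.
C[2]: P[2] ⊕ 0b1111 = 0b1000; E(K, 0b1000) = 0b1101.

C[0] = 0b0011, C[1] = 0b1111, C[2] = 0b1101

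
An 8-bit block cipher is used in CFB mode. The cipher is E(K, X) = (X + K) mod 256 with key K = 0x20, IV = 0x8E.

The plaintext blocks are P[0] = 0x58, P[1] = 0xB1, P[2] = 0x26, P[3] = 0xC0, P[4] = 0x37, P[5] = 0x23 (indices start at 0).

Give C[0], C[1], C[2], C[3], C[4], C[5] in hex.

CFB encryption: C_i = P_i ⊕ E(K, C_{i−1}), with C_{−1} = IV.
C[0]: E(K, 0x8E) = 0xAE; 0x58 ⊕ 0xAE = 0xF6.
C[1]: E(K, 0xF6) = 0x16; 0xB1 ⊕ 0x16 = 0xA7.
C[2]: E(K, 0xA7) = 0xC7; 0x26 ⊕ 0xC7 = 0xE1.
C[3]: E(K, 0xE1) = 0x01; 0xC0 ⊕ 0x01 = 0xC1.
C[4]: E(K, 0xC1) = 0xE1; 0x37 ⊕ 0xE1 = 0xD6.
C[5]: E(K, 0xD6) = 0xF6; 0x23 ⊕ 0xF6 = 0xD5.

C[0] = 0xF6, C[1] = 0xA7, C[2] = 0xE1, C[3] = 0xC1, C[4] = 0xD6, C[5] = 0xD5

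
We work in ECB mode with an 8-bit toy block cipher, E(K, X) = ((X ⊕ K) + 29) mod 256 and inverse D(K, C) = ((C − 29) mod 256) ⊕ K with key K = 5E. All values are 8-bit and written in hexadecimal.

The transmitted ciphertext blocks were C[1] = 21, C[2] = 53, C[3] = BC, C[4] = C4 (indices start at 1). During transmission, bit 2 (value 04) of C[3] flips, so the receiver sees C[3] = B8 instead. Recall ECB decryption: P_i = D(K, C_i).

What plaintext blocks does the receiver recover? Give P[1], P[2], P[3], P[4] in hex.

P[1] = A6, P[2] = 74, P[3] = D1, P[4] = C5

Only C[3] changed, to B8. In ECB, a change in C_i affects only P_i. Decrypting the received ciphertext:
P[1]: D(K, 21) = A6.
P[2]: D(K, 53) = 74.
P[3]: D(K, B8) = D1.
P[4]: D(K, C4) = C5.
Blocks that differ from the original plaintext: P[3].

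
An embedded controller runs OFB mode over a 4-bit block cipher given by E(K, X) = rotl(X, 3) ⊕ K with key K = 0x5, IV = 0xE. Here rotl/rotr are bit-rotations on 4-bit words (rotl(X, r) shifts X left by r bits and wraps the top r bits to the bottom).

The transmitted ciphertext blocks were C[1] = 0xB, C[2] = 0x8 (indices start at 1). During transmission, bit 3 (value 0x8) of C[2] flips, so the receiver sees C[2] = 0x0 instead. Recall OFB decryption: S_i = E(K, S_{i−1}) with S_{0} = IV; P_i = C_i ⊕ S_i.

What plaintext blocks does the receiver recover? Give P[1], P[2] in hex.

P[1] = 0x9, P[2] = 0x4

Only C[2] changed, to 0x0. In OFB, a change in C_i flips the same bit in P_i only; the keystream is unaffected. Decrypting the received ciphertext:
P[1]: S = E(K, 0xE) = 0x2; 0xB ⊕ 0x2 = 0x9.
P[2]: S = E(K, 0x2) = 0x4; 0x0 ⊕ 0x4 = 0x4.
Blocks that differ from the original plaintext: P[2].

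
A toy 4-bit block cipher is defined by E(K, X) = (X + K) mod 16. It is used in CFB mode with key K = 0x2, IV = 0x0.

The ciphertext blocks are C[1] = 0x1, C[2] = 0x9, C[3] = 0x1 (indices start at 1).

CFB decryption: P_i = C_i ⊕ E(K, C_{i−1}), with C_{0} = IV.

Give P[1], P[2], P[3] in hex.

P[1]: E(K, 0x0) = 0x2; 0x1 ⊕ 0x2 = 0x3.
P[2]: E(K, 0x1) = 0x3; 0x9 ⊕ 0x3 = 0xA.
P[3]: E(K, 0x9) = 0xB; 0x1 ⊕ 0xB = 0xA.

P[1] = 0x3, P[2] = 0xA, P[3] = 0xA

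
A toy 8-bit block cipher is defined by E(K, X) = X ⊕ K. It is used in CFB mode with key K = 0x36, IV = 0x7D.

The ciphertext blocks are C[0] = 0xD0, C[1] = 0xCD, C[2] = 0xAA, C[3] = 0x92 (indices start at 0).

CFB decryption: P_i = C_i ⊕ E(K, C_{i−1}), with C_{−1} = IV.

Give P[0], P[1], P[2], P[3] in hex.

P[0] = 0x9B, P[1] = 0x2B, P[2] = 0x51, P[3] = 0x0E

P[0]: E(K, 0x7D) = 0x4B; 0xD0 ⊕ 0x4B = 0x9B.
P[1]: E(K, 0xD0) = 0xE6; 0xCD ⊕ 0xE6 = 0x2B.
P[2]: E(K, 0xCD) = 0xFB; 0xAA ⊕ 0xFB = 0x51.
P[3]: E(K, 0xAA) = 0x9C; 0x92 ⊕ 0x9C = 0x0E.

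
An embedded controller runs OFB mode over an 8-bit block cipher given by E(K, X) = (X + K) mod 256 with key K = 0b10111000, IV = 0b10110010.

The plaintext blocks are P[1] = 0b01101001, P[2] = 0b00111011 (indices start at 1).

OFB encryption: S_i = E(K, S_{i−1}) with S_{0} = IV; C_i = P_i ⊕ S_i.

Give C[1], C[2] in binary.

C[1] = 0b00000011, C[2] = 0b00011001

C[1]: S = E(K, 0b10110010) = 0b01101010; 0b01101001 ⊕ 0b01101010 = 0b00000011.
C[2]: S = E(K, 0b01101010) = 0b00100010; 0b00111011 ⊕ 0b00100010 = 0b00011001.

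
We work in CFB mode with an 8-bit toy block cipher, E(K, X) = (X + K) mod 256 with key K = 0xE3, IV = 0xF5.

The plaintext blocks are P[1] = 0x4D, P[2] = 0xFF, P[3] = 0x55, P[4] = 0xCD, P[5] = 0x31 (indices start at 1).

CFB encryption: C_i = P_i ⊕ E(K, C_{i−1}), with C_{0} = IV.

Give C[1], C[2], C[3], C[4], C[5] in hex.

C[1] = 0x95, C[2] = 0x87, C[3] = 0x3F, C[4] = 0xEF, C[5] = 0xE3

C[1]: E(K, 0xF5) = 0xD8; 0x4D ⊕ 0xD8 = 0x95.
C[2]: E(K, 0x95) = 0x78; 0xFF ⊕ 0x78 = 0x87.
C[3]: E(K, 0x87) = 0x6A; 0x55 ⊕ 0x6A = 0x3F.
C[4]: E(K, 0x3F) = 0x22; 0xCD ⊕ 0x22 = 0xEF.
C[5]: E(K, 0xEF) = 0xD2; 0x31 ⊕ 0xD2 = 0xE3.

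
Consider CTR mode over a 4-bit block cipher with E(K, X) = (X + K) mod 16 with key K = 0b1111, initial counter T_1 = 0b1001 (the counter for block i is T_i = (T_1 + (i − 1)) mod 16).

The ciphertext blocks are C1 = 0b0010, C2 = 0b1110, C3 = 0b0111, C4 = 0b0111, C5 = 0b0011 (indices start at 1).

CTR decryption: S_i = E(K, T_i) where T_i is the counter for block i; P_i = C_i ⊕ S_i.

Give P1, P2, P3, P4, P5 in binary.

P1 = 0b1010, P2 = 0b0111, P3 = 0b1101, P4 = 0b1100, P5 = 0b1111

P1: T = 0b1001, S = E(K, T) = 0b1000; 0b0010 ⊕ 0b1000 = 0b1010.
P2: T = 0b1010, S = E(K, T) = 0b1001; 0b1110 ⊕ 0b1001 = 0b0111.
P3: T = 0b1011, S = E(K, T) = 0b1010; 0b0111 ⊕ 0b1010 = 0b1101.
P4: T = 0b1100, S = E(K, T) = 0b1011; 0b0111 ⊕ 0b1011 = 0b1100.
P5: T = 0b1101, S = E(K, T) = 0b1100; 0b0011 ⊕ 0b1100 = 0b1111.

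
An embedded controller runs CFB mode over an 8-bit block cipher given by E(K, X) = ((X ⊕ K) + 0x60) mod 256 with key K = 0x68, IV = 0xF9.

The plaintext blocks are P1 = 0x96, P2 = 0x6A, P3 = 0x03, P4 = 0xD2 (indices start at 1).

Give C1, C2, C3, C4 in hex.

C1 = 0x67, C2 = 0x05, C3 = 0xCE, C4 = 0xD4

CFB encryption: C_i = P_i ⊕ E(K, C_{i−1}), with C_{0} = IV.
C1: E(K, 0xF9) = 0xF1; 0x96 ⊕ 0xF1 = 0x67.
C2: E(K, 0x67) = 0x6F; 0x6A ⊕ 0x6F = 0x05.
C3: E(K, 0x05) = 0xCD; 0x03 ⊕ 0xCD = 0xCE.
C4: E(K, 0xCE) = 0x06; 0xD2 ⊕ 0x06 = 0xD4.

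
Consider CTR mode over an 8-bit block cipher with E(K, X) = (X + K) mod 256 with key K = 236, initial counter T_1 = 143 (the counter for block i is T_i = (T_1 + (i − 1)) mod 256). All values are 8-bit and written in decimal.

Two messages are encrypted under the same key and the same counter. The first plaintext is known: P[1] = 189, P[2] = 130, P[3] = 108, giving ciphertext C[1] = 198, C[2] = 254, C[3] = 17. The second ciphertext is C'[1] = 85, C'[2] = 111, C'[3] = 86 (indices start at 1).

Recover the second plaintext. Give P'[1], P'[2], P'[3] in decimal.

P'[1] = 46, P'[2] = 19, P'[3] = 43

In CTR with a reused counter, both messages share the same keystream S_i, so C_i ⊕ C'_i = P_i ⊕ P'_i and thus P'_i = P_i ⊕ C_i ⊕ C'_i.
P'[1]: 189 ⊕ 198 ⊕ 85 = 46.
P'[2]: 130 ⊕ 254 ⊕ 111 = 19.
P'[3]: 108 ⊕ 17 ⊕ 86 = 43.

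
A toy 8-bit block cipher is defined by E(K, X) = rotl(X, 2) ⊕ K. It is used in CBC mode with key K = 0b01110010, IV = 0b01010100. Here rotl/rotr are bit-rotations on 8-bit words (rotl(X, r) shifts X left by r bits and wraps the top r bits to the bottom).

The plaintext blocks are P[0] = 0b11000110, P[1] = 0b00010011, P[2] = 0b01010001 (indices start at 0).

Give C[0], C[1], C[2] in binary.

C[0] = 0b00111000, C[1] = 0b11011110, C[2] = 0b01001100

CBC encryption: C_i = E(K, P_i ⊕ C_{i−1}), with C_{−1} = IV.
C[0]: P[0] ⊕ 0b01010100 = 0b10010010; E(K, 0b10010010) = 0b00111000.
C[1]: P[1] ⊕ 0b00111000 = 0b00101011; E(K, 0b00101011) = 0b11011110.
C[2]: P[2] ⊕ 0b11011110 = 0b10001111; E(K, 0b10001111) = 0b01001100.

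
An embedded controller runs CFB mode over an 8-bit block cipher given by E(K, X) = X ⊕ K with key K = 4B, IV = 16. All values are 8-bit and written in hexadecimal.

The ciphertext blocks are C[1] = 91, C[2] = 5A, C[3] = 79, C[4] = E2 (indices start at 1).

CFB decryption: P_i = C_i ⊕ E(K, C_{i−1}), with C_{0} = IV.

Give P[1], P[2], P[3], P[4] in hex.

P[1] = CC, P[2] = 80, P[3] = 68, P[4] = D0

P[1]: E(K, 16) = 5D; 91 ⊕ 5D = CC.
P[2]: E(K, 91) = DA; 5A ⊕ DA = 80.
P[3]: E(K, 5A) = 11; 79 ⊕ 11 = 68.
P[4]: E(K, 79) = 32; E2 ⊕ 32 = D0.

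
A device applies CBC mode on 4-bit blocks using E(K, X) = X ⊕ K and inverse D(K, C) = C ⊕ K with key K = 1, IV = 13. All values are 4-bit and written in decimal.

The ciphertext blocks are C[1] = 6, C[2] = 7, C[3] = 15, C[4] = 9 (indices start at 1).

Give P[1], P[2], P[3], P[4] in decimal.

P[1] = 10, P[2] = 0, P[3] = 9, P[4] = 7

CBC decryption: P_i = D(K, C_i) ⊕ C_{i−1}, with C_{0} = IV.
P[1]: D(K, 6) = 7; 7 ⊕ 13 = 10.
P[2]: D(K, 7) = 6; 6 ⊕ 6 = 0.
P[3]: D(K, 15) = 14; 14 ⊕ 7 = 9.
P[4]: D(K, 9) = 8; 8 ⊕ 15 = 7.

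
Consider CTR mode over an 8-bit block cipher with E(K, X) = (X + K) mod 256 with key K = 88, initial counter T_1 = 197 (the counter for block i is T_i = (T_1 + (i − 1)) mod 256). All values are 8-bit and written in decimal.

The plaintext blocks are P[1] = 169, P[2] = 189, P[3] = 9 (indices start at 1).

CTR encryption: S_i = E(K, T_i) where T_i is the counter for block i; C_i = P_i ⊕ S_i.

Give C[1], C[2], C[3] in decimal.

C[1]: T = 197, S = E(K, T) = 29; 169 ⊕ 29 = 180.
C[2]: T = 198, S = E(K, T) = 30; 189 ⊕ 30 = 163.
C[3]: T = 199, S = E(K, T) = 31; 9 ⊕ 31 = 22.

C[1] = 180, C[2] = 163, C[3] = 22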